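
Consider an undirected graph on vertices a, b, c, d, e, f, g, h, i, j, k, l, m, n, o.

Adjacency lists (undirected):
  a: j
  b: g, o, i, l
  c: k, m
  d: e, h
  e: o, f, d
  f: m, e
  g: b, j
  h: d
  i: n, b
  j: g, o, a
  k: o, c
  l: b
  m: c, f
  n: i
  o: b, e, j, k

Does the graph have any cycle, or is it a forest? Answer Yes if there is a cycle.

DFS, tracking each vertex's parent; an edge to a visited non-parent vertex closes a cycle.
Start from e:
visit e (parent –)
  visit o (parent e)
    visit b (parent o)
      visit g (parent b)
        g–b: parent, skip
        visit j (parent g)
          j–g: parent, skip
          j–o: o visited and ≠ parent → cycle
Cycle: o – b – g – j – o.

Yes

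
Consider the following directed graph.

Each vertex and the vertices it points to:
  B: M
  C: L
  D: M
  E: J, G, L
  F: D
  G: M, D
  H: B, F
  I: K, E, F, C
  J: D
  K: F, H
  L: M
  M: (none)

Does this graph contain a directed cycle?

DFS with white/gray/black marking, starting from I:
I gray
  K gray
    F gray
      D gray
        M gray
        M black
      D black
    F black
    H gray
      B gray
        B→M: M black — skip
      B black
      H→F: F black — skip
    H black
  K black
  E gray
    J gray
      J→D: D black — skip
    J black
    G gray
      G→M: M black — skip
      G→D: D black — skip
    G black
    L gray
      L→M: M black — skip
    L black
  E black
  I→F: F black — skip
  C gray
    C→L: L black — skip
  C black
I black
Every edge goes to a white or black vertex — no back edge, so the graph is acyclic.

No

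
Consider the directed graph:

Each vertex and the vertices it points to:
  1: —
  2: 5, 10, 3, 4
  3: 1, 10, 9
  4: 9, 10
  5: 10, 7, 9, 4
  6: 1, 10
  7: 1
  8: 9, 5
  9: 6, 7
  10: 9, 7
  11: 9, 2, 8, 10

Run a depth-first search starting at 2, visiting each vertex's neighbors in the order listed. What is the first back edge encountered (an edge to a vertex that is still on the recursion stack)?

DFS from 2 (visiting each vertex's neighbors in the order listed); mark gray on enter, black on exit:
2 gray
  5 gray
    10 gray
      9 gray
        6 gray
          1 gray
          1 black
          6→10: 10 is gray → back edge
First back edge: 6 → 10.

6→10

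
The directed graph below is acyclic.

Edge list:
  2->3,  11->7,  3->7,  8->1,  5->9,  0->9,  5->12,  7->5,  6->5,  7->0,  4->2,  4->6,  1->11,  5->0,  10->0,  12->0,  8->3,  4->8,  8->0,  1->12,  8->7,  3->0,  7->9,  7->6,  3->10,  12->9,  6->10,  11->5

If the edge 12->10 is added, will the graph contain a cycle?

No

Adding 12→10 creates a cycle iff 10 can already reach 12.
Explore from 10: no path reaches 12. The graph stays acyclic.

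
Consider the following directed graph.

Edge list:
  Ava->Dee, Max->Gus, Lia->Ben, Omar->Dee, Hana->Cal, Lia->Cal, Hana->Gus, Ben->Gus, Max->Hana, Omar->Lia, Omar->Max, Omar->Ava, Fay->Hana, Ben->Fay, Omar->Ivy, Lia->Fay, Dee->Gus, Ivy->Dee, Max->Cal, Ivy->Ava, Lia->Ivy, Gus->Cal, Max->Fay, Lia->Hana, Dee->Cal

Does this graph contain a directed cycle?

No

DFS with white/gray/black marking, starting from Max:
Max gray
  Hana gray
    Gus gray
      Cal gray
      Cal black
    Gus black
    Hana→Cal: Cal black — skip
  Hana black
  Max→Cal: Cal black — skip
  Max→Gus: Gus black — skip
  Fay gray
    Fay→Hana: Hana black — skip
  Fay black
Max black
Ivy gray
  Ava gray
    Dee gray
      Dee→Gus: Gus black — skip
      Dee→Cal: Cal black — skip
    Dee black
  Ava black
  Ivy→Dee: Dee black — skip
Ivy black
Lia gray
  Lia→Fay: Fay black — skip
  Lia→Ivy: Ivy black — skip
  Lia→Cal: Cal black — skip
  Lia→Hana: Hana black — skip
  Ben gray
    Ben→Fay: Fay black — skip
    Ben→Gus: Gus black — skip
  Ben black
Lia black
Omar gray
  Omar→Ava: Ava black — skip
  Omar→Dee: Dee black — skip
  Omar→Ivy: Ivy black — skip
  Omar→Max: Max black — skip
  Omar→Lia: Lia black — skip
Omar black
Every edge goes to a white or black vertex — no back edge, so the graph is acyclic.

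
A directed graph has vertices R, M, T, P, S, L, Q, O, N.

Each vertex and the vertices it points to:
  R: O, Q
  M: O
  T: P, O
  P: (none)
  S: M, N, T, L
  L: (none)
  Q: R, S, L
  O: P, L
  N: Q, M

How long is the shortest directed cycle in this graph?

For each vertex v, BFS finds the shortest path from v back to v.
The shortest such closed walk is Q → R → Q, length 2.

2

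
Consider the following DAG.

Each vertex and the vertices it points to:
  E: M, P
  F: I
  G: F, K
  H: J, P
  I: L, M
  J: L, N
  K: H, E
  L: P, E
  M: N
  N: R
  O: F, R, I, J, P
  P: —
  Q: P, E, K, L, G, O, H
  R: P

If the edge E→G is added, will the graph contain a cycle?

Yes

Adding E→G creates a cycle iff G can already reach E.
Path from G: G → K → E.
So G → … → E → G is a cycle.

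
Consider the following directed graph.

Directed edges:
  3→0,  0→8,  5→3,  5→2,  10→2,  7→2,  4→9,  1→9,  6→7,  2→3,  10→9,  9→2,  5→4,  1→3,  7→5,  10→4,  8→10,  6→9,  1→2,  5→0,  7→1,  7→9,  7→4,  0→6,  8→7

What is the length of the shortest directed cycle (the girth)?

For each vertex v, BFS finds the shortest path from v back to v.
The shortest such closed walk is 5 → 0 → 6 → 7 → 5, length 4.

4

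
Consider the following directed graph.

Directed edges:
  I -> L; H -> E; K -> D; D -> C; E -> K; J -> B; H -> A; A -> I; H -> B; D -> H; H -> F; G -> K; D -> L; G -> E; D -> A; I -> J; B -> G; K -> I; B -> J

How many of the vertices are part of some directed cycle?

9

A vertex is on a directed cycle iff it belongs to a strongly connected component of size ≥ 2 (or has a self-loop).
The vertices on cycles are {A, B, D, E, G, H, I, J, K} — 9 in total.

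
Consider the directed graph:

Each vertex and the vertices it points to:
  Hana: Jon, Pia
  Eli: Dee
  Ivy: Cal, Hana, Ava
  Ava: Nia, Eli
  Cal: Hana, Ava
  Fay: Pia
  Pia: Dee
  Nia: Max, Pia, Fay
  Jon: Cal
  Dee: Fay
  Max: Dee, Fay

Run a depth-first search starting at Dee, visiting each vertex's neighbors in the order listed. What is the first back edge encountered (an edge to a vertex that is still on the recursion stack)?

Pia→Dee

DFS from Dee (visiting each vertex's neighbors in the order listed); mark gray on enter, black on exit:
Dee gray
  Fay gray
    Pia gray
      Pia→Dee: Dee is gray → back edge
First back edge: Pia → Dee.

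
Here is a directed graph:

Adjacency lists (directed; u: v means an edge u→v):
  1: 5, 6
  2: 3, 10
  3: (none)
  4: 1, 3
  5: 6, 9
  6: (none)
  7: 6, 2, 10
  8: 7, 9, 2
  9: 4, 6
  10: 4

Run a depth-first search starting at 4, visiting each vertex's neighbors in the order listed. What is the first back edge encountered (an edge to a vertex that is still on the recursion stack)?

9->4

DFS from 4 (visiting each vertex's neighbors in the order listed); mark gray on enter, black on exit:
4 gray
  1 gray
    5 gray
      6 gray
      6 black
      9 gray
        9→4: 4 is gray → back edge
First back edge: 9 → 4.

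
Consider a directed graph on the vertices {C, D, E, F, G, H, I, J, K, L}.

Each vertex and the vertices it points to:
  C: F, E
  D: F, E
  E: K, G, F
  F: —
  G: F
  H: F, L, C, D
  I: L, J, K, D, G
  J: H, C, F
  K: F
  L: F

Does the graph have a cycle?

DFS with white/gray/black marking, starting from D:
D gray
  F gray
  F black
  E gray
    K gray
      K→F: F black — skip
    K black
    G gray
      G→F: F black — skip
    G black
    E→F: F black — skip
  E black
D black
C gray
  C→F: F black — skip
  C→E: E black — skip
C black
H gray
  H→F: F black — skip
  L gray
    L→F: F black — skip
  L black
  H→C: C black — skip
  H→D: D black — skip
H black
I gray
  I→L: L black — skip
  J gray
    J→H: H black — skip
    J→C: C black — skip
    J→F: F black — skip
  J black
  I→K: K black — skip
  I→D: D black — skip
  I→G: G black — skip
I black
Every edge goes to a white or black vertex — no back edge, so the graph is acyclic.

No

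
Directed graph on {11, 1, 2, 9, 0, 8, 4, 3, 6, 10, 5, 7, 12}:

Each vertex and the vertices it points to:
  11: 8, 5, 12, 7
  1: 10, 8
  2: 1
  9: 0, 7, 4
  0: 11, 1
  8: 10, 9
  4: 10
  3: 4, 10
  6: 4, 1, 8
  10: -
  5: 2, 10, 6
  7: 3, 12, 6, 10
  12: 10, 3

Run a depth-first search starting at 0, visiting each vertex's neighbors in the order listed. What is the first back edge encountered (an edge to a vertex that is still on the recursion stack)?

9→0

DFS from 0 (visiting each vertex's neighbors in the order listed); mark gray on enter, black on exit:
0 gray
  11 gray
    8 gray
      10 gray
      10 black
      9 gray
        9→0: 0 is gray → back edge
First back edge: 9 → 0.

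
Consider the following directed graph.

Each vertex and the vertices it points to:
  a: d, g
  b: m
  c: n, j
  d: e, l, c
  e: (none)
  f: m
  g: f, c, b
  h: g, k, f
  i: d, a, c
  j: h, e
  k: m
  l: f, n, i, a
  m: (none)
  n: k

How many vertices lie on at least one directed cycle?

A vertex is on a directed cycle iff it belongs to a strongly connected component of size ≥ 2 (or has a self-loop).
The vertices on cycles are {a, c, d, g, h, i, j, l} — 8 in total.

8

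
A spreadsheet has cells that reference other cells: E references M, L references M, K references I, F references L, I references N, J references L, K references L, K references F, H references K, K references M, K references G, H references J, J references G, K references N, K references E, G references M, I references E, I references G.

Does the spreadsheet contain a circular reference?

DFS with white/gray/black marking, starting from K:
K gray
  G gray
    M gray
    M black
  G black
  N gray
  N black
  E gray
    E→M: M black — skip
  E black
  I gray
    I→N: N black — skip
    I→E: E black — skip
    I→G: G black — skip
  I black
  K→M: M black — skip
  F gray
    L gray
      L→M: M black — skip
    L black
  F black
  K→L: L black — skip
K black
J gray
  J→L: L black — skip
  J→G: G black — skip
J black
H gray
  H→K: K black — skip
  H→J: J black — skip
H black
Every edge goes to a white or black vertex — no back edge, so the graph is acyclic.

No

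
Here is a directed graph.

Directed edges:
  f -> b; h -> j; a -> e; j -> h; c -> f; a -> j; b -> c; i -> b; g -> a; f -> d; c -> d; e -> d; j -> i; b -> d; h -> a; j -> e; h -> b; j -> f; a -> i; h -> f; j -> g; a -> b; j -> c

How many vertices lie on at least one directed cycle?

7

A vertex is on a directed cycle iff it belongs to a strongly connected component of size ≥ 2 (or has a self-loop).
The vertices on cycles are {a, b, c, f, g, h, j} — 7 in total.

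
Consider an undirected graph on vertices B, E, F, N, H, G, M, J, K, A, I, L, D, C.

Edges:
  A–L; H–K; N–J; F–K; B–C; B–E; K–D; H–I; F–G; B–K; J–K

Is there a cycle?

No

DFS, tracking each vertex's parent; an edge to a visited non-parent vertex closes a cycle.
Start from K:
visit K (parent –)
  visit J (parent K)
    visit N (parent J)
      N–J: parent, skip
    J–K: parent, skip
  visit B (parent K)
    visit E (parent B)
      E–B: parent, skip
    B–K: parent, skip
    visit C (parent B)
      C–B: parent, skip
  visit F (parent K)
    F–K: parent, skip
    visit G (parent F)
      G–F: parent, skip
  visit H (parent K)
    H–K: parent, skip
    visit I (parent H)
      I–H: parent, skip
  visit D (parent K)
    D–K: parent, skip
visit M (parent –)
visit A (parent –)
  visit L (parent A)
    L–A: parent, skip
No non-parent visited neighbor found — the graph is a forest.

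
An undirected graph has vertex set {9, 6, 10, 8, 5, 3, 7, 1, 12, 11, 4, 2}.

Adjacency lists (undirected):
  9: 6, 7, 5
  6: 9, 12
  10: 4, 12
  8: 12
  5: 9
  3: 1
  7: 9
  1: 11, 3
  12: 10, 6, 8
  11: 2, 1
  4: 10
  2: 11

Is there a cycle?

DFS, tracking each vertex's parent; an edge to a visited non-parent vertex closes a cycle.
Start from 1:
visit 1 (parent –)
  visit 11 (parent 1)
    visit 2 (parent 11)
      2–11: parent, skip
    11–1: parent, skip
  visit 3 (parent 1)
    3–1: parent, skip
visit 9 (parent –)
  visit 6 (parent 9)
    6–9: parent, skip
    visit 12 (parent 6)
      visit 10 (parent 12)
        visit 4 (parent 10)
          4–10: parent, skip
        10–12: parent, skip
      12–6: parent, skip
      visit 8 (parent 12)
        8–12: parent, skip
  visit 7 (parent 9)
    7–9: parent, skip
  visit 5 (parent 9)
    5–9: parent, skip
No non-parent visited neighbor found — the graph is a forest.

No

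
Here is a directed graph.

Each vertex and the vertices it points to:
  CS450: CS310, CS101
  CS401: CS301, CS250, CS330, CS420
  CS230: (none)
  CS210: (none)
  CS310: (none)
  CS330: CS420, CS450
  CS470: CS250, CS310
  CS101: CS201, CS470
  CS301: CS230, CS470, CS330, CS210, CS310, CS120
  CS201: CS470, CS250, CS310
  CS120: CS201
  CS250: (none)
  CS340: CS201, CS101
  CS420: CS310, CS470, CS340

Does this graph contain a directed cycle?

No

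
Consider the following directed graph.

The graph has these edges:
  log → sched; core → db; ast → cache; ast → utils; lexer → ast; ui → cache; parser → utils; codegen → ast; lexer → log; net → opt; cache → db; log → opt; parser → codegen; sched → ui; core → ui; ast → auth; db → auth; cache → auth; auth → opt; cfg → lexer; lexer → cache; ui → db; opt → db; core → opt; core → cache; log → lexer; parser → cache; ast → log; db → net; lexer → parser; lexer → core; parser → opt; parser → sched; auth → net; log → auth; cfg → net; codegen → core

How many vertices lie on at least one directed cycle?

A vertex is on a directed cycle iff it belongs to a strongly connected component of size ≥ 2 (or has a self-loop).
The vertices on cycles are {db, ast, log, net, opt, auth, lexer, parser, codegen} — 9 in total.

9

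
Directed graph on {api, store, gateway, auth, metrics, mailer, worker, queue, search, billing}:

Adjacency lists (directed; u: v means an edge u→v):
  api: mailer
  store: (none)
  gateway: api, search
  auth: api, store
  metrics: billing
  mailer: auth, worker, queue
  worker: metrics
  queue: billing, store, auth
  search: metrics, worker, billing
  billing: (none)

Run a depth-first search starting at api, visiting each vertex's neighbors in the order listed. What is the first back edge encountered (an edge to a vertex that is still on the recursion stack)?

auth->api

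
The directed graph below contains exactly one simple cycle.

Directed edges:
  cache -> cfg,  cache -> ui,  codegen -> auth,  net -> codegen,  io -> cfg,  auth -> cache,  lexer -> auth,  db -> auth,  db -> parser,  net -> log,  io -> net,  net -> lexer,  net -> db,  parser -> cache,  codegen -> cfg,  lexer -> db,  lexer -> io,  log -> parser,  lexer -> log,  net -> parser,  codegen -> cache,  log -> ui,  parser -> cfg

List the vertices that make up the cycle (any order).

DFS with gray/black marking from net:
net gray
  parser gray
    cache gray
      ui gray
      ui black
      cfg gray
      cfg black
    cache black
    parser→cfg: cfg black — skip
  parser black
  codegen gray
    codegen→cfg: cfg black — skip
    codegen→cache: cache black — skip
    auth gray
      auth→cache: cache black — skip
    auth black
  codegen black
  lexer gray
    db gray
      db→auth: auth black — skip
      db→parser: parser black — skip
    db black
    io gray
      io→net: net is gray → back edge
Back edge closes the cycle net → lexer → io → net; its vertices are {io, net, lexer}.

io, net, lexer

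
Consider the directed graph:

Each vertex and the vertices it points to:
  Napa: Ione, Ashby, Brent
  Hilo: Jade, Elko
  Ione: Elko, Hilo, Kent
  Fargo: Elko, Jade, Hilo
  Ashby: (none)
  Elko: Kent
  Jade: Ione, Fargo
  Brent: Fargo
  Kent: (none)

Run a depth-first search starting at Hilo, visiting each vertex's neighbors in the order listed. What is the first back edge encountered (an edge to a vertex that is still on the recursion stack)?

DFS from Hilo (visiting each vertex's neighbors in the order listed); mark gray on enter, black on exit:
Hilo gray
  Jade gray
    Ione gray
      Elko gray
        Kent gray
        Kent black
      Elko black
      Ione→Hilo: Hilo is gray → back edge
First back edge: Ione → Hilo.

Ione→Hilo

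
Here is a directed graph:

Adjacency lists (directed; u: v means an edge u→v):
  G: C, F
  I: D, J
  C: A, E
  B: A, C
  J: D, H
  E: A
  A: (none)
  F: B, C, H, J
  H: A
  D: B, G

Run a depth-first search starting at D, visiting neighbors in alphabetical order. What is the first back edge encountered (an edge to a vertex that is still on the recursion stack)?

DFS from D (visiting neighbors in alphabetical order); mark gray on enter, black on exit:
D gray
  B gray
    A gray
    A black
    C gray
      C→A: A black — skip
      E gray
        E→A: A black — skip
      E black
    C black
  B black
  G gray
    G→C: C black — skip
    F gray
      F→B: B black — skip
      F→C: C black — skip
      H gray
        H→A: A black — skip
      H black
      J gray
        J→D: D is gray → back edge
First back edge: J → D.

J→D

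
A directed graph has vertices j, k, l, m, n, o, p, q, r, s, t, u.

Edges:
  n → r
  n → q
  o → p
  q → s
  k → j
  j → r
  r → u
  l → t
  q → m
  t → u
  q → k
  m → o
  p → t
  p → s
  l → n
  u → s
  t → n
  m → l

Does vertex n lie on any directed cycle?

Yes

n is on a cycle iff n can reach itself via ≥1 edge.
n → q → m → l → n — yes.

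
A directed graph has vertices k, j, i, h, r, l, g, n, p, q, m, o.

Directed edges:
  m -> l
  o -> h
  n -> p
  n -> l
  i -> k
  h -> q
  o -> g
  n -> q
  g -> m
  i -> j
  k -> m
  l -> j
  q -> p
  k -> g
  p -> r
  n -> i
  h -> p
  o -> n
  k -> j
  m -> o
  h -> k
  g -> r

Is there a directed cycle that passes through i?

Yes

i is on a cycle iff i can reach itself via ≥1 edge.
i → k → m → o → n → i — yes.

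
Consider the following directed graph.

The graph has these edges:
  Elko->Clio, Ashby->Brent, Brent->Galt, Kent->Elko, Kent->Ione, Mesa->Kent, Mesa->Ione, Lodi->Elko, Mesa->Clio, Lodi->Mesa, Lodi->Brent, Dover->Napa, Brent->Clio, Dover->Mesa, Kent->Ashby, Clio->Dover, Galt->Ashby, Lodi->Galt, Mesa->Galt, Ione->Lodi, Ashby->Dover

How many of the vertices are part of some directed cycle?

10

A vertex is on a directed cycle iff it belongs to a strongly connected component of size ≥ 2 (or has a self-loop).
The vertices on cycles are {Clio, Elko, Galt, Ione, Kent, Lodi, Mesa, Ashby, Brent, Dover} — 10 in total.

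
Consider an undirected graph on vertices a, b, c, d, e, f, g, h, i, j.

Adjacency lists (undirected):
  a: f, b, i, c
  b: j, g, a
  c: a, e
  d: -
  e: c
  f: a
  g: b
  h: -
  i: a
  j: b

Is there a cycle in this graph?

No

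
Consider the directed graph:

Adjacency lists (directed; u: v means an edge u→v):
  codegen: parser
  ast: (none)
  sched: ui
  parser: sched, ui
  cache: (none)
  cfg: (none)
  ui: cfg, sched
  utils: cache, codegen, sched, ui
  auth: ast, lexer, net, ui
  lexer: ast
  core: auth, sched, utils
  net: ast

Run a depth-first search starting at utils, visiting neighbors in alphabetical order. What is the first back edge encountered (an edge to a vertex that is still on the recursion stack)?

ui->sched

DFS from utils (visiting neighbors in alphabetical order); mark gray on enter, black on exit:
utils gray
  cache gray
  cache black
  codegen gray
    parser gray
      sched gray
        ui gray
          cfg gray
          cfg black
          ui→sched: sched is gray → back edge
First back edge: ui → sched.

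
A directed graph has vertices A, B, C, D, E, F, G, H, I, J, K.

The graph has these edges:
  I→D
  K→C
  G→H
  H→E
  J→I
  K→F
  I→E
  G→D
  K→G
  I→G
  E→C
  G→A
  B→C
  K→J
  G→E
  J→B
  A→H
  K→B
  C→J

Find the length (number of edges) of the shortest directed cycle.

For each vertex v, BFS finds the shortest path from v back to v.
The shortest such closed walk is J → B → C → J, length 3.

3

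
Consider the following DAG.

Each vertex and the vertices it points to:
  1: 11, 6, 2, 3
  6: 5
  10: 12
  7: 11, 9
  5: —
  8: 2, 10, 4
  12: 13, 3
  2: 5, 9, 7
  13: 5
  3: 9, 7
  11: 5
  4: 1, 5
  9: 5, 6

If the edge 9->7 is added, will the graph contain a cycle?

Yes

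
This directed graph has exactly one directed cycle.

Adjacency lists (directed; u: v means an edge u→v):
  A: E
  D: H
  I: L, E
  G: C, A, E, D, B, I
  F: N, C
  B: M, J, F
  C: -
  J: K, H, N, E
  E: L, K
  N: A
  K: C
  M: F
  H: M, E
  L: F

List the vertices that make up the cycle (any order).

DFS with gray/black marking from A:
A gray
  E gray
    L gray
      F gray
        N gray
          N→A: A is gray → back edge
Back edge closes the cycle A → E → L → F → N → A; its vertices are {A, E, F, L, N}.

A, E, F, L, N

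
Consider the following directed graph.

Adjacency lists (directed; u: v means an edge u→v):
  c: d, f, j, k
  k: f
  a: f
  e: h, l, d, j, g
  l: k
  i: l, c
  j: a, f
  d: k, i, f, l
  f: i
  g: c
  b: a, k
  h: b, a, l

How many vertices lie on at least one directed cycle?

A vertex is on a directed cycle iff it belongs to a strongly connected component of size ≥ 2 (or has a self-loop).
The vertices on cycles are {a, c, d, f, i, j, k, l} — 8 in total.

8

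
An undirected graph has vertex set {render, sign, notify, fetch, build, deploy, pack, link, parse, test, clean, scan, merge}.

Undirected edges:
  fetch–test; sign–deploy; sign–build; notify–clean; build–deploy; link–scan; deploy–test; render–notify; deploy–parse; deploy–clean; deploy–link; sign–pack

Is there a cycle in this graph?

DFS, tracking each vertex's parent; an edge to a visited non-parent vertex closes a cycle.
Start from deploy:
visit deploy (parent –)
  visit link (parent deploy)
    visit scan (parent link)
      scan–link: parent, skip
    link–deploy: parent, skip
  visit parse (parent deploy)
    parse–deploy: parent, skip
  visit sign (parent deploy)
    sign–deploy: parent, skip
    visit build (parent sign)
      build–deploy: deploy visited and ≠ parent → cycle
Cycle: deploy – sign – build – deploy.

Yes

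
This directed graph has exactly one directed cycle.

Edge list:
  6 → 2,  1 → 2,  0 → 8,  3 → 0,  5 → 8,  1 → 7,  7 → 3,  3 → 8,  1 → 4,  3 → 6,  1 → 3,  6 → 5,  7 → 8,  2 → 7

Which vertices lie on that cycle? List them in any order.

DFS with gray/black marking from 2:
2 gray
  7 gray
    8 gray
    8 black
    3 gray
      0 gray
        0→8: 8 black — skip
      0 black
      3→8: 8 black — skip
      6 gray
        6→2: 2 is gray → back edge
Back edge closes the cycle 2 → 7 → 3 → 6 → 2; its vertices are {2, 3, 6, 7}.

2, 3, 6, 7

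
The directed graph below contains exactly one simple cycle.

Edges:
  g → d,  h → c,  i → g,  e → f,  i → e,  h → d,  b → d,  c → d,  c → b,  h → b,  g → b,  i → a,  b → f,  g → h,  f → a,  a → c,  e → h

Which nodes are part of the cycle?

a, b, c, f

DFS with gray/black marking from a:
a gray
  c gray
    d gray
    d black
    b gray
      b→d: d black — skip
      f gray
        f→a: a is gray → back edge
Back edge closes the cycle a → c → b → f → a; its vertices are {a, b, c, f}.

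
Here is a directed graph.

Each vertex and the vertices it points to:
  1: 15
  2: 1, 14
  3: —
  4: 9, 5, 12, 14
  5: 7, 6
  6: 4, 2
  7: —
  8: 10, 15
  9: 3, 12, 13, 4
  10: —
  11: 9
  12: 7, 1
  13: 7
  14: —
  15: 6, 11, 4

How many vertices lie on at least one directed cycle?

9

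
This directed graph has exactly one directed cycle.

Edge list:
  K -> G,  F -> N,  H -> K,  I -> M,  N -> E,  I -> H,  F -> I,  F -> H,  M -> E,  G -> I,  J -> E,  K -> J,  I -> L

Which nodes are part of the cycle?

DFS with gray/black marking from I:
I gray
  M gray
    E gray
    E black
  M black
  L gray
  L black
  H gray
    K gray
      J gray
        J→E: E black — skip
      J black
      G gray
        G→I: I is gray → back edge
Back edge closes the cycle I → H → K → G → I; its vertices are {G, H, I, K}.

G, H, I, K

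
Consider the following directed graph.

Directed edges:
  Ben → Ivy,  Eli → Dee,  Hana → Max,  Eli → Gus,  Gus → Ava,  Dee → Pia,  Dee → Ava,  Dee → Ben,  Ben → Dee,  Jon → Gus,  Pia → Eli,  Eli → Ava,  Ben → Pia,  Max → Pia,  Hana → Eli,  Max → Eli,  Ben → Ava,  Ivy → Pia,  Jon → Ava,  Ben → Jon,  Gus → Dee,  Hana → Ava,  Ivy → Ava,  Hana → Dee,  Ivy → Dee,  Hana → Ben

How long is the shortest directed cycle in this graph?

For each vertex v, BFS finds the shortest path from v back to v.
The shortest such closed walk is Ben → Dee → Ben, length 2.

2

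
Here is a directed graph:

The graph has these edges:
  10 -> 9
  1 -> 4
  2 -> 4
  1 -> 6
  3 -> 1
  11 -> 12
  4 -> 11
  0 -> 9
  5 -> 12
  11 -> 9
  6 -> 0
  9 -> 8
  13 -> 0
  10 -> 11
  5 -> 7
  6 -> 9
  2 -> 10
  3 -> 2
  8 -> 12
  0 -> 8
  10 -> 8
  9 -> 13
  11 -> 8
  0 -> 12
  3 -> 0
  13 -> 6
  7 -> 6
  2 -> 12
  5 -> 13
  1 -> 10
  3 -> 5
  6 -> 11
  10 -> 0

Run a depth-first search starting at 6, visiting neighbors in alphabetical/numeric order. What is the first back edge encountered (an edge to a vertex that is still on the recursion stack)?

13->0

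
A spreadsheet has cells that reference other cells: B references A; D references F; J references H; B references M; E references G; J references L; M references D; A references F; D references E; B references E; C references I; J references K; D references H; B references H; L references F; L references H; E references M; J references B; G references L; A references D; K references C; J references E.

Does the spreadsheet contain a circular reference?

DFS with white/gray/black marking, starting from L:
L gray
  F gray
  F black
  H gray
  H black
L black
A gray
  A→F: F black — skip
  D gray
    D→F: F black — skip
    E gray
      G gray
        G→L: L black — skip
      G black
      M gray
        M→D: D is gray → back edge
Back edge found, so a cycle exists: D → E → M → D.

Yes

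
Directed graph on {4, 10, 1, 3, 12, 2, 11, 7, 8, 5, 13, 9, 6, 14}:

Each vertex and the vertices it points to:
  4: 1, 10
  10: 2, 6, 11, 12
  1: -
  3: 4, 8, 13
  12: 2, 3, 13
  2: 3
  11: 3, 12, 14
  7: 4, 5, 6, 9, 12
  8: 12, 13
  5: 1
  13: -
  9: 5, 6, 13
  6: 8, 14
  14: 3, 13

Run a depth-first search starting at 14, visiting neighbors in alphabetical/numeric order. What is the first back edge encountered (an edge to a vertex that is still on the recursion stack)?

2->3

DFS from 14 (visiting neighbors in alphabetical/numeric order); mark gray on enter, black on exit:
14 gray
  3 gray
    4 gray
      1 gray
      1 black
      10 gray
        2 gray
          2→3: 3 is gray → back edge
First back edge: 2 → 3.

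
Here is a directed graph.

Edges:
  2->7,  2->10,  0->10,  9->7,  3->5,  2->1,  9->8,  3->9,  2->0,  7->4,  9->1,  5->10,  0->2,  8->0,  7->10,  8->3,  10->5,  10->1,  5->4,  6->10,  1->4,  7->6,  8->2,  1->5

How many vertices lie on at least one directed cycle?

8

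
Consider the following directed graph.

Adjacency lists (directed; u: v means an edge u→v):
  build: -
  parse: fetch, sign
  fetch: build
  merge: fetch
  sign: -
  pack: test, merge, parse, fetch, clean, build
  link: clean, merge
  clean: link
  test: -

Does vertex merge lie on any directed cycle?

No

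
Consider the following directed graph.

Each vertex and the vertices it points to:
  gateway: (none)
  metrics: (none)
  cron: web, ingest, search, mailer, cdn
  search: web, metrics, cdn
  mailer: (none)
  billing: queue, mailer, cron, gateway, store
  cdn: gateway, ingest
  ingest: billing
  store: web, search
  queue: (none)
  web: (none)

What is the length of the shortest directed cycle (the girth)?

For each vertex v, BFS finds the shortest path from v back to v.
The shortest such closed walk is billing → cron → ingest → billing, length 3.

3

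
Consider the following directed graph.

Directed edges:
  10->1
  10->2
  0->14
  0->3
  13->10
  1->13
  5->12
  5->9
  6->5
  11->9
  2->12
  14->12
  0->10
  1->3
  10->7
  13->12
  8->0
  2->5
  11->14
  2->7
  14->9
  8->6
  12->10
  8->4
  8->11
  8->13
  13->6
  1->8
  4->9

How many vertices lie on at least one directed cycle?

11

A vertex is on a directed cycle iff it belongs to a strongly connected component of size ≥ 2 (or has a self-loop).
The vertices on cycles are {0, 1, 2, 5, 6, 8, 10, 11, 12, 13, 14} — 11 in total.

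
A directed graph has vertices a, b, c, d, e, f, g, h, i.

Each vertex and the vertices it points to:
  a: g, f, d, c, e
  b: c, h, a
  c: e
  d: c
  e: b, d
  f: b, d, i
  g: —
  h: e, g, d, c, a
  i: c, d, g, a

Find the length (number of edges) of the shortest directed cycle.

3

For each vertex v, BFS finds the shortest path from v back to v.
The shortest such closed walk is f → i → a → f, length 3.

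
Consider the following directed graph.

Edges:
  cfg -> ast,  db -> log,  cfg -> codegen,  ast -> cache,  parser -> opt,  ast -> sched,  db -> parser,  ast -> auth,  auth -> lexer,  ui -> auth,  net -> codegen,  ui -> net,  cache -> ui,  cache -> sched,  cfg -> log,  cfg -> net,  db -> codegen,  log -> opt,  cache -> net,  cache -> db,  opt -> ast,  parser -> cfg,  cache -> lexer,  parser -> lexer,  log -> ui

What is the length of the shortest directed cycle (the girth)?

5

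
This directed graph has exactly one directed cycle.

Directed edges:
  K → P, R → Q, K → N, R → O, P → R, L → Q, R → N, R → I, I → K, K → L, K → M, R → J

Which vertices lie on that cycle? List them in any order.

DFS with gray/black marking from R:
R gray
  Q gray
  Q black
  N gray
  N black
  O gray
  O black
  I gray
    K gray
      L gray
        L→Q: Q black — skip
      L black
      P gray
        P→R: R is gray → back edge
Back edge closes the cycle R → I → K → P → R; its vertices are {I, K, P, R}.

I, K, P, R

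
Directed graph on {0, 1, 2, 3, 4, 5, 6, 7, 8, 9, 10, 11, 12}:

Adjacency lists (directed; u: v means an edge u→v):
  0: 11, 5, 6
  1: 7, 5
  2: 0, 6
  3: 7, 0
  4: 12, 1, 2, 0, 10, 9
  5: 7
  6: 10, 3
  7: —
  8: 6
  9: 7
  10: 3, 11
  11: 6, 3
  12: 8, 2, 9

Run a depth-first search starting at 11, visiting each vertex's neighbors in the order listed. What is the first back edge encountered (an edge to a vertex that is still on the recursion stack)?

0->11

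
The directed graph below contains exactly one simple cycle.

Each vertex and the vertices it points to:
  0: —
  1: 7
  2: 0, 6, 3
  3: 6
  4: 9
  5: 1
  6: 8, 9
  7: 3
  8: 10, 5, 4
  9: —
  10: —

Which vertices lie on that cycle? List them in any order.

DFS with gray/black marking from 3:
3 gray
  6 gray
    8 gray
      10 gray
      10 black
      5 gray
        1 gray
          7 gray
            7→3: 3 is gray → back edge
Back edge closes the cycle 3 → 6 → 8 → 5 → 1 → 7 → 3; its vertices are {1, 3, 5, 6, 7, 8}.

1, 3, 5, 6, 7, 8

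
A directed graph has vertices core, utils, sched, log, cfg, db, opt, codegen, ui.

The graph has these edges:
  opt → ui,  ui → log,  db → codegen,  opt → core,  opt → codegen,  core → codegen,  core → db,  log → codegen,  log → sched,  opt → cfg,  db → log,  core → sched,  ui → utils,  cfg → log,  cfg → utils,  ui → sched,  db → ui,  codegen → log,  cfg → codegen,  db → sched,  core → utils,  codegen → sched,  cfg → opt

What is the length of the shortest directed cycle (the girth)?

2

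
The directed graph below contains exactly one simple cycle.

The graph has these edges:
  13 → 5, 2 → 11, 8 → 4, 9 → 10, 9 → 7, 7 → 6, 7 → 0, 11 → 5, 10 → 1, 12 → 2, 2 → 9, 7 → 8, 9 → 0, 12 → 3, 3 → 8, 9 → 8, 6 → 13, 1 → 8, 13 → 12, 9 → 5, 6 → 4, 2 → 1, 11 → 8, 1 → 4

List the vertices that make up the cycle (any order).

2, 6, 7, 9, 12, 13

DFS with gray/black marking from 12:
12 gray
  3 gray
    8 gray
      4 gray
      4 black
    8 black
  3 black
  2 gray
    1 gray
      1→8: 8 black — skip
      1→4: 4 black — skip
    1 black
    9 gray
      10 gray
        10→1: 1 black — skip
      10 black
      5 gray
      5 black
      0 gray
      0 black
      9→8: 8 black — skip
      7 gray
        6 gray
          13 gray
            13→12: 12 is gray → back edge
Back edge closes the cycle 12 → 2 → 9 → 7 → 6 → 13 → 12; its vertices are {2, 6, 7, 9, 12, 13}.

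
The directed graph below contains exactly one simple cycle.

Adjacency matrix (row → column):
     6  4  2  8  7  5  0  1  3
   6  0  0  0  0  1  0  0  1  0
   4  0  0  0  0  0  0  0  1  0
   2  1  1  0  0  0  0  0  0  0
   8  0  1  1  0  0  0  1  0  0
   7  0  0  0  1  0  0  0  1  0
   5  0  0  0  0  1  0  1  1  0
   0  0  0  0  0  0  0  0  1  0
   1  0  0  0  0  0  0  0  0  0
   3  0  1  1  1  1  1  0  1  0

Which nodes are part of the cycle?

DFS with gray/black marking from 8:
8 gray
  2 gray
    4 gray
      1 gray
      1 black
    4 black
    6 gray
      7 gray
        7→8: 8 is gray → back edge
Back edge closes the cycle 8 → 2 → 6 → 7 → 8; its vertices are {2, 6, 7, 8}.

2, 6, 7, 8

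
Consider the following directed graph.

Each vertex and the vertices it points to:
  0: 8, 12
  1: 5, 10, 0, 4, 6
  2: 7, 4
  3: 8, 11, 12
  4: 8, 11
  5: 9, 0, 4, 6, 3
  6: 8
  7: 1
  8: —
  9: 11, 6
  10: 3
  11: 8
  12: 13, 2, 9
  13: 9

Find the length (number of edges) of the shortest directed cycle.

For each vertex v, BFS finds the shortest path from v back to v.
The shortest such closed walk is 7 → 1 → 0 → 12 → 2 → 7, length 5.

5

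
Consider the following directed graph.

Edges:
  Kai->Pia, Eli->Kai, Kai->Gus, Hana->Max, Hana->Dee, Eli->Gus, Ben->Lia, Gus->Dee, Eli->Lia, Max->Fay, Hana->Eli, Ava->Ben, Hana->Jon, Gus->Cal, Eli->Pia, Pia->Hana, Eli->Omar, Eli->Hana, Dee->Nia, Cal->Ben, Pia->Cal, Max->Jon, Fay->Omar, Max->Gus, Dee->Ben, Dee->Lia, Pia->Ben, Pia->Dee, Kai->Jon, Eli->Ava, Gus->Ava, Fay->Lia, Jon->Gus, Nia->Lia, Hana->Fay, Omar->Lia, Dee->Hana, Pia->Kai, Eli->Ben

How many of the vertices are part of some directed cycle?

A vertex is on a directed cycle iff it belongs to a strongly connected component of size ≥ 2 (or has a self-loop).
The vertices on cycles are {Dee, Eli, Gus, Jon, Kai, Max, Pia, Hana} — 8 in total.

8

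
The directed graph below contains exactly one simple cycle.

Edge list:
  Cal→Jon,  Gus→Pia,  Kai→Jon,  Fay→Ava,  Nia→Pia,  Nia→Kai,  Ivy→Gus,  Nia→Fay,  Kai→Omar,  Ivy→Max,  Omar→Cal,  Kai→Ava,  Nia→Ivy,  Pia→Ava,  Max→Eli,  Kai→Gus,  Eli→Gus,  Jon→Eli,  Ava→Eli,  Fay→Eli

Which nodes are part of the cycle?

DFS with gray/black marking from Gus:
Gus gray
  Pia gray
    Ava gray
      Eli gray
        Eli→Gus: Gus is gray → back edge
Back edge closes the cycle Gus → Pia → Ava → Eli → Gus; its vertices are {Ava, Eli, Gus, Pia}.

Ava, Eli, Gus, Pia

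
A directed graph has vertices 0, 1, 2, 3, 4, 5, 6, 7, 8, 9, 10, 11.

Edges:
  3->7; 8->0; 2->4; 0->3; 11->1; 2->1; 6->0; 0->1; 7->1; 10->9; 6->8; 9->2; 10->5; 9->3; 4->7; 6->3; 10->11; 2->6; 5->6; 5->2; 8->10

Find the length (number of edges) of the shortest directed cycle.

For each vertex v, BFS finds the shortest path from v back to v.
The shortest such closed walk is 10 → 5 → 6 → 8 → 10, length 4.

4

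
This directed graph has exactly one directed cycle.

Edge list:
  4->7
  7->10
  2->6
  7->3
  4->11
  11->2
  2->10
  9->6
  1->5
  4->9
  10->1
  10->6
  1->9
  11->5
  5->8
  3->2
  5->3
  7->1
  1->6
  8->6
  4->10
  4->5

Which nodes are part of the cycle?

DFS with gray/black marking from 10:
10 gray
  1 gray
    9 gray
      6 gray
      6 black
    9 black
    1→6: 6 black — skip
    5 gray
      3 gray
        2 gray
          2→6: 6 black — skip
          2→10: 10 is gray → back edge
Back edge closes the cycle 10 → 1 → 5 → 3 → 2 → 10; its vertices are {1, 2, 3, 5, 10}.

1, 2, 3, 5, 10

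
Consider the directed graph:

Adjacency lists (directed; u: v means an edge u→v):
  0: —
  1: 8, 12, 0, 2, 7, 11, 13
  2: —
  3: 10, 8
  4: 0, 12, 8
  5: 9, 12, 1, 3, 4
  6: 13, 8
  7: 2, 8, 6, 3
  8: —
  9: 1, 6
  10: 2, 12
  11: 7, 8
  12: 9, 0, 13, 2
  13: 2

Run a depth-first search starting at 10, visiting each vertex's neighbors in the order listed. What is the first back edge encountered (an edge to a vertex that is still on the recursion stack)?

1→12

DFS from 10 (visiting each vertex's neighbors in the order listed); mark gray on enter, black on exit:
10 gray
  2 gray
  2 black
  12 gray
    9 gray
      1 gray
        8 gray
        8 black
        1→12: 12 is gray → back edge
First back edge: 1 → 12.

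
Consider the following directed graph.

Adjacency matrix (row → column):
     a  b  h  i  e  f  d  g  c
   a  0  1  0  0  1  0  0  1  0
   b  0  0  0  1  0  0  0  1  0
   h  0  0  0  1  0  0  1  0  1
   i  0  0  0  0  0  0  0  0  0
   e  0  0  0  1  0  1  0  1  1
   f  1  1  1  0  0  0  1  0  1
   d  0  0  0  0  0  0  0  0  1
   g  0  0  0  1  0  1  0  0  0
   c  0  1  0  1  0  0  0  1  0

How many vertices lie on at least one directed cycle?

A vertex is on a directed cycle iff it belongs to a strongly connected component of size ≥ 2 (or has a self-loop).
The vertices on cycles are {a, b, c, d, e, f, g, h} — 8 in total.

8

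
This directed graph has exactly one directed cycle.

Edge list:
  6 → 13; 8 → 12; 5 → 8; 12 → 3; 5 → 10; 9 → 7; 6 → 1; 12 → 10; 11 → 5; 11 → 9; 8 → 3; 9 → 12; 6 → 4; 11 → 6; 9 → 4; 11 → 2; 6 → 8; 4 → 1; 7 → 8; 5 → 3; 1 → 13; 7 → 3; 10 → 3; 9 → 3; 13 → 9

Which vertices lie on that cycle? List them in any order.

DFS with gray/black marking from 9:
9 gray
  12 gray
    10 gray
      3 gray
      3 black
    10 black
    12→3: 3 black — skip
  12 black
  9→3: 3 black — skip
  7 gray
    7→3: 3 black — skip
    8 gray
      8→12: 12 black — skip
      8→3: 3 black — skip
    8 black
  7 black
  4 gray
    1 gray
      13 gray
        13→9: 9 is gray → back edge
Back edge closes the cycle 9 → 4 → 1 → 13 → 9; its vertices are {1, 4, 9, 13}.

1, 4, 9, 13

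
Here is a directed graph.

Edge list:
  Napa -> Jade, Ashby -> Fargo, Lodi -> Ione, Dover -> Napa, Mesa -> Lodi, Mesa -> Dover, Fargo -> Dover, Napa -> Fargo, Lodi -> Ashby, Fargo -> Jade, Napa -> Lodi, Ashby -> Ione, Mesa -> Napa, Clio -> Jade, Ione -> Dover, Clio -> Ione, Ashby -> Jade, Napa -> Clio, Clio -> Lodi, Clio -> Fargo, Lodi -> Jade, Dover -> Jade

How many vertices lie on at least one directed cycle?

7

A vertex is on a directed cycle iff it belongs to a strongly connected component of size ≥ 2 (or has a self-loop).
The vertices on cycles are {Clio, Ione, Lodi, Napa, Ashby, Dover, Fargo} — 7 in total.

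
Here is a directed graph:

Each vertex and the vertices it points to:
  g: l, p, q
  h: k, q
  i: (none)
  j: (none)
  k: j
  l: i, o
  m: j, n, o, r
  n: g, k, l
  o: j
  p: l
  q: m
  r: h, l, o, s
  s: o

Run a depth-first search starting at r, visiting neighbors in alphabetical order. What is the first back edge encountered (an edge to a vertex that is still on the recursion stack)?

DFS from r (visiting neighbors in alphabetical order); mark gray on enter, black on exit:
r gray
  h gray
    k gray
      j gray
      j black
    k black
    q gray
      m gray
        m→j: j black — skip
        n gray
          g gray
            l gray
              i gray
              i black
              o gray
                o→j: j black — skip
              o black
            l black
            p gray
              p→l: l black — skip
            p black
            g→q: q is gray → back edge
First back edge: g → q.

g->q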